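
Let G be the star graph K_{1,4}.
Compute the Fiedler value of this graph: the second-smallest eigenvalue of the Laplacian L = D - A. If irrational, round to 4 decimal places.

The graph has 5 vertices and degree multiset [4, 1, 1, 1, 1]; D is the diagonal matrix of degrees and L = D - A. The smallest Laplacian eigenvalue is always 0. The next one, lambda_2 = 1, measures how hard the graph is to disconnect: larger values mean better connectivity. The largest eigenvalue, 5, is at most the vertex count 5. The eigenvalues sum to 8, which equals trace(L) = 2|E|.

1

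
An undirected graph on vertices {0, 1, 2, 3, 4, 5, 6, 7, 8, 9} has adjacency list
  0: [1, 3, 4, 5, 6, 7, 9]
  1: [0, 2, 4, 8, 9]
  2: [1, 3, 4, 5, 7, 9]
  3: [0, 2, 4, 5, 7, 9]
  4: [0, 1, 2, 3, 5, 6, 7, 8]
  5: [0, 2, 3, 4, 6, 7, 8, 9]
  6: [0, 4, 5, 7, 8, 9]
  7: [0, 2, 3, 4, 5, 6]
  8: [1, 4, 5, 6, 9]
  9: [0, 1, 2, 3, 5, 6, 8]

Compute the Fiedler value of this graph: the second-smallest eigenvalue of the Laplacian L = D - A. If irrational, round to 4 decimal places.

With the vertex order [0, 1, 2, 3, 4, 5, 6, 7, 8, 9], the degrees are [7, 5, 6, 6, 8, 8, 6, 6, 5, 7], giving D = diag(7, 5, 6, 6, 8, 8, 6, 6, 5, 7) and L = D - A. Computing the eigenvalues of L and sorting gives [0, 4.1607, 4.8534, 6.1328, 6.5043, 6.9574, 8.0703, 8.3810, 9.2768, 9.6634]. The Fiedler value lambda_2 = 4.1607 is strictly positive, so the graph is connected. The eigenvalues sum to 64, which equals trace(L) = 2|E|.

4.1607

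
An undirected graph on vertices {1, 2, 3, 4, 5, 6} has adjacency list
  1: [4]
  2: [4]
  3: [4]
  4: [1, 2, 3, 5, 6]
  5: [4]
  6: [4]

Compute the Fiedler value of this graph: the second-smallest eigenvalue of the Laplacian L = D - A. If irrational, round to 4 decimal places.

1

Reading degrees in the order [1, 2, 3, 4, 5, 6] gives [1, 1, 1, 5, 1, 1]; set D = diag(1, 1, 1, 5, 1, 1) and form L = D - A. The sorted Laplacian eigenvalues are [0, 1, 1, 1, 1, 6]; the algebraic connectivity is the second entry, 1. The eigenvalues sum to 10, which equals trace(L) = 2|E|.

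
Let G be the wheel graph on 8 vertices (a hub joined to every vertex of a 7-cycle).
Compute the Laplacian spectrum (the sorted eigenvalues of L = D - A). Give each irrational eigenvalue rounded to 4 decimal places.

The graph has 8 vertices and degree multiset [7, 3, 3, 3, 3, 3, 3, 3]; D is the diagonal matrix of degrees and L = D - A. The multiplicity of 0 as a Laplacian eigenvalue equals the number of connected components. The single zero eigenvalue shows the graph is connected.

[0, 1.7530, 1.7530, 3.4450, 3.4450, 4.8019, 4.8019, 8]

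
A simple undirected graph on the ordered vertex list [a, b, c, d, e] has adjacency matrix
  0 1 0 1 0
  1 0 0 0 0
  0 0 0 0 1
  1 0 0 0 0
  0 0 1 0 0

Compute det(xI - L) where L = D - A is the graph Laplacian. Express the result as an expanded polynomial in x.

x^5 - 6x^4 + 11x^3 - 6x^2

Each diagonal entry of L is the vertex degree and each off-diagonal entry is -1 where an edge is present, 0 otherwise; in the order [a, b, c, d, e] the diagonal is [2, 1, 1, 1, 1]. Computing det(xI - L) by cofactor expansion (or equivalently via sum-over-permutations) gives x^5 - 6x^4 + 11x^3 - 6x^2. The constant term is 0 because L is singular (the all-ones vector lies in its kernel). The eigenvalues sum to 6, which equals trace(L) = 2|E|.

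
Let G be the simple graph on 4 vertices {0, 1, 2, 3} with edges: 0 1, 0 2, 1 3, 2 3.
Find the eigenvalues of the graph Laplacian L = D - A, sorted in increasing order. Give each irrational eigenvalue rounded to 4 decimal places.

[0, 2, 2, 4]

With the vertex order [0, 1, 2, 3], the degrees are [2, 2, 2, 2], giving D = diag(2, 2, 2, 2) and L = D - A. Diagonalising L (or applying a numerical eigensolver to the 4x4 matrix) gives the spectrum above. The single zero eigenvalue shows the graph is connected. The largest eigenvalue, 4, is at most the vertex count 4. There is one zero in the spectrum, matching the 1 component.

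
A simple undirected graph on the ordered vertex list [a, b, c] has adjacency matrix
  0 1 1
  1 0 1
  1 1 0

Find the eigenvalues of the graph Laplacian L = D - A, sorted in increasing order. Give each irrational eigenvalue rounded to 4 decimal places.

Reading degrees in the order [a, b, c] gives [2, 2, 2]; set D = diag(2, 2, 2) and form L = D - A. L is symmetric positive semidefinite, so every eigenvalue is real and nonnegative. By the matrix-tree theorem the graph has (1/3) * product of the nonzero eigenvalues = 3 spanning trees. The largest eigenvalue, 3, is at most the vertex count 3.

[0, 3, 3]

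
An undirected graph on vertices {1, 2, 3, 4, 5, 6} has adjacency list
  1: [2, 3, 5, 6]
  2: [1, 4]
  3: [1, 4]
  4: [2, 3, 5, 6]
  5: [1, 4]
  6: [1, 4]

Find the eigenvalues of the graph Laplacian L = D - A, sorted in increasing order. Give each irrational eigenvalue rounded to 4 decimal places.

Each diagonal entry of L is the vertex degree and each off-diagonal entry is -1 where an edge is present, 0 otherwise; in the order [1, 2, 3, 4, 5, 6] the diagonal is [4, 2, 2, 4, 2, 2]. L is symmetric positive semidefinite, so every eigenvalue is real and nonnegative. The single zero eigenvalue shows the graph is connected. The eigenvalues sum to 16, which equals trace(L) = 2|E|.

[0, 2, 2, 2, 4, 6]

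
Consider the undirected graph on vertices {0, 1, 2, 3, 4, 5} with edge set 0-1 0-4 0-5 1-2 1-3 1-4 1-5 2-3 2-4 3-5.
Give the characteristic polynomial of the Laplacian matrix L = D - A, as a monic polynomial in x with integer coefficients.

x^6 - 20x^5 + 155x^4 - 580x^3 + 1045x^2 - 726x

Each diagonal entry of L is the vertex degree and each off-diagonal entry is -1 where an edge is present, 0 otherwise; in the order [0, 1, 2, 3, 4, 5] the diagonal is [3, 5, 3, 3, 3, 3]. L has integer entries, so p(x) = det(xI - L) has integer coefficients. Expanding the determinant yields x^6 - 20x^5 + 155x^4 - 580x^3 + 1045x^2 - 726x. The coefficient of x^5 equals -trace(L) = -20, matching the sum of degrees. The eigenvalues sum to 20, which equals trace(L) = 2|E|. The largest eigenvalue, 6, is at most the vertex count 6.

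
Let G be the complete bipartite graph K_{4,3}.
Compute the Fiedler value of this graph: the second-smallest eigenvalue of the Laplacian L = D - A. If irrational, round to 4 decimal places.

The graph has 7 vertices and degree multiset [4, 4, 4, 3, 3, 3, 3]; D is the diagonal matrix of degrees and L = D - A. Computing the eigenvalues of L and sorting gives [0, 3, 3, 3, 4, 4, 7]. The Fiedler value lambda_2 = 3 is strictly positive, so the graph is connected. The eigenvalues sum to 24, which equals trace(L) = 2|E|.

3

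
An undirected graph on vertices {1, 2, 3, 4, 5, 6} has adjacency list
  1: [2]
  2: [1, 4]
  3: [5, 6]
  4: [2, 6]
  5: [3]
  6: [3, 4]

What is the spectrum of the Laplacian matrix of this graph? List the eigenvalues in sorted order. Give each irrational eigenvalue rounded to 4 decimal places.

Reading degrees in the order [1, 2, 3, 4, 5, 6] gives [1, 2, 2, 2, 1, 2]; set D = diag(1, 2, 2, 2, 1, 2) and form L = D - A. Diagonalising L (or applying a numerical eigensolver to the 6x6 matrix) gives the spectrum above.

[0, 0.2679, 1, 2, 3, 3.7321]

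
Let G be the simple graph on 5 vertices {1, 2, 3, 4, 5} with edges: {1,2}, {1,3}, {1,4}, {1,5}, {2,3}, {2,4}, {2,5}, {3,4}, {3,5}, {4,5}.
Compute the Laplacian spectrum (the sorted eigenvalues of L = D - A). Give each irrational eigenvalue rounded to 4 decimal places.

Reading degrees in the order [1, 2, 3, 4, 5] gives [4, 4, 4, 4, 4]; set D = diag(4, 4, 4, 4, 4) and form L = D - A. L is symmetric positive semidefinite, so every eigenvalue is real and nonnegative. The eigenvalues sum to 20, which equals trace(L) = 2|E|.

[0, 5, 5, 5, 5]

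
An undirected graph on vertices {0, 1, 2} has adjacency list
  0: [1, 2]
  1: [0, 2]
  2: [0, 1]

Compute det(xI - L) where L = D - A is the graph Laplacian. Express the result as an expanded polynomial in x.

Each diagonal entry of L is the vertex degree and each off-diagonal entry is -1 where an edge is present, 0 otherwise; in the order [0, 1, 2] the diagonal is [2, 2, 2]. Computing det(xI - L) by cofactor expansion (or equivalently via sum-over-permutations) gives x^3 - 6x^2 + 9x. The coefficient of x^2 equals -trace(L) = -6, matching the sum of degrees. The largest eigenvalue, 3, is at most the vertex count 3. The eigenvalues sum to 6, which equals trace(L) = 2|E|.

x^3 - 6x^2 + 9x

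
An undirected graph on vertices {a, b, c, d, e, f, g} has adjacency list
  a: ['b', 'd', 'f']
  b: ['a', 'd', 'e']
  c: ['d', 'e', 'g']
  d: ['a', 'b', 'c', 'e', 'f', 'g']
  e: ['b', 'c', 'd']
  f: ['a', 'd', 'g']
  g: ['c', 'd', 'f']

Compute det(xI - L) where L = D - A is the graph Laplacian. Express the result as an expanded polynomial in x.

x^7 - 24x^6 + 231x^5 - 1140x^4 + 3036x^3 - 4128x^2 + 2240x

Each diagonal entry of L is the vertex degree and each off-diagonal entry is -1 where an edge is present, 0 otherwise; in the order [a, b, c, d, e, f, g] the diagonal is [3, 3, 3, 6, 3, 3, 3]. Computing det(xI - L) by cofactor expansion (or equivalently via sum-over-permutations) gives x^7 - 24x^6 + 231x^5 - 1140x^4 + 3036x^3 - 4128x^2 + 2240x. Since p(0) = det(-L) = 0, x divides p(x). The largest eigenvalue, 7, is at most the vertex count 7.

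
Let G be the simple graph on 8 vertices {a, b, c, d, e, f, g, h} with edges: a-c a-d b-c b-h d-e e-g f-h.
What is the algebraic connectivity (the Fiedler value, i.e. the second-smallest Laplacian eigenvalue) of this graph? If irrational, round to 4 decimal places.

With the vertex order [a, b, c, d, e, f, g, h], the degrees are [2, 2, 2, 2, 2, 1, 1, 2], giving D = diag(2, 2, 2, 2, 2, 1, 1, 2) and L = D - A. The smallest Laplacian eigenvalue is always 0. The next one, lambda_2 = 0.1522, measures how hard the graph is to disconnect: larger values mean better connectivity. The largest eigenvalue, 3.8478, is at most the vertex count 8.

0.1522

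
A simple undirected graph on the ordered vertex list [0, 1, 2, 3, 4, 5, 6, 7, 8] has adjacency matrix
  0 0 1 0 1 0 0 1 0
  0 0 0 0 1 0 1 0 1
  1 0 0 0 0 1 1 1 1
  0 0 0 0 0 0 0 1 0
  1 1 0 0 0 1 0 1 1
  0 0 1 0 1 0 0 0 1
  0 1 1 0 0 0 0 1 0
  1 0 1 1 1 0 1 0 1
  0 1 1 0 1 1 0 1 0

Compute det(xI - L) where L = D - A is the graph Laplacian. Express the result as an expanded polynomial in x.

Each diagonal entry of L is the vertex degree and each off-diagonal entry is -1 where an edge is present, 0 otherwise; in the order [0, 1, 2, 3, 4, 5, 6, 7, 8] the diagonal is [3, 3, 5, 1, 5, 3, 3, 6, 5]. Computing det(xI - L) by cofactor expansion (or equivalently via sum-over-permutations) gives x^9 - 34x^8 + 487x^7 - 3822x^6 + 17886x^5 - 50796x^4 + 84792x^3 - 75076x^2 + 26334x. The constant term is 0 because L is singular (the all-ones vector lies in its kernel).

x^9 - 34x^8 + 487x^7 - 3822x^6 + 17886x^5 - 50796x^4 + 84792x^3 - 75076x^2 + 26334x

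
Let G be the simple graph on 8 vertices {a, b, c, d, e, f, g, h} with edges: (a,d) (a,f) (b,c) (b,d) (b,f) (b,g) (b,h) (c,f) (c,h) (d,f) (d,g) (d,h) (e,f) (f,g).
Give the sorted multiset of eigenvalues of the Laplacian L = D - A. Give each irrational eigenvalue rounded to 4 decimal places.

Reading degrees in the order [a, b, c, d, e, f, g, h] gives [2, 5, 3, 5, 1, 6, 3, 3]; set D = diag(2, 5, 3, 5, 1, 6, 3, 3) and form L = D - A. L is symmetric positive semidefinite, so every eigenvalue is real and nonnegative. The single zero eigenvalue shows the graph is connected. By the matrix-tree theorem the graph has (1/8) * product of the nonzero eigenvalues = 506 spanning trees.

[0, 0.9572, 1.7789, 2.5989, 3.6597, 5.5369, 6.2785, 7.1899]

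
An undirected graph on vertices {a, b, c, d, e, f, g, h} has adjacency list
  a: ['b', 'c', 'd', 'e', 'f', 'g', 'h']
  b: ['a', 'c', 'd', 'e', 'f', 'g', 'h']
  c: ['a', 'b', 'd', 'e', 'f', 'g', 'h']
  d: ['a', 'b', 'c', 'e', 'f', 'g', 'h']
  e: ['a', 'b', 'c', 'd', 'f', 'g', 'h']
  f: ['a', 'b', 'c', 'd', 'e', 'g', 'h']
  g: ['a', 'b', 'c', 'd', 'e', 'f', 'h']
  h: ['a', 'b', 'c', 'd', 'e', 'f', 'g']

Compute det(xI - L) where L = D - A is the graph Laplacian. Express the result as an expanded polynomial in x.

With the vertex order [a, b, c, d, e, f, g, h], the degrees are [7, 7, 7, 7, 7, 7, 7, 7], giving D = diag(7, 7, 7, 7, 7, 7, 7, 7) and L = D - A. Computing det(xI - L) by cofactor expansion (or equivalently via sum-over-permutations) gives x^8 - 56x^7 + 1344x^6 - 17920x^5 + 143360x^4 - 688128x^3 + 1835008x^2 - 2097152x. The constant term is 0 because L is singular (the all-ones vector lies in its kernel). There is one zero in the spectrum, matching the 1 component.

x^8 - 56x^7 + 1344x^6 - 17920x^5 + 143360x^4 - 688128x^3 + 1835008x^2 - 2097152x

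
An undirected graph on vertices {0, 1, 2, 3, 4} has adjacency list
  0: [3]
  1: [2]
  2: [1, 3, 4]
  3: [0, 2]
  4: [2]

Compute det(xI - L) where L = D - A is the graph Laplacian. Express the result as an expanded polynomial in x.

With the vertex order [0, 1, 2, 3, 4], the degrees are [1, 1, 3, 2, 1], giving D = diag(1, 1, 3, 2, 1) and L = D - A. L has integer entries, so p(x) = det(xI - L) has integer coefficients. Expanding the determinant yields x^5 - 8x^4 + 20x^3 - 18x^2 + 5x. The coefficient of x^4 equals -trace(L) = -8, matching the sum of degrees. The eigenvalues sum to 8, which equals trace(L) = 2|E|. There is one zero in the spectrum, matching the 1 component.

x^5 - 8x^4 + 20x^3 - 18x^2 + 5x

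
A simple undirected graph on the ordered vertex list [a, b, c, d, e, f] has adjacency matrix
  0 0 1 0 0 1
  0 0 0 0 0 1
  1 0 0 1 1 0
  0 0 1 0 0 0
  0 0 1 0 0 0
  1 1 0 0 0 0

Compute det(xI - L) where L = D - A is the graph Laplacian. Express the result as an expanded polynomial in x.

Reading degrees in the order [a, b, c, d, e, f] gives [2, 1, 3, 1, 1, 2]; set D = diag(2, 1, 3, 1, 1, 2) and form L = D - A. Computing det(xI - L) by cofactor expansion (or equivalently via sum-over-permutations) gives x^6 - 10x^5 + 35x^4 - 52x^3 + 32x^2 - 6x. The coefficient of x^5 equals -trace(L) = -10, matching the sum of degrees. The eigenvalues sum to 10, which equals trace(L) = 2|E|. The largest eigenvalue, 4.2143, is at most the vertex count 6.

x^6 - 10x^5 + 35x^4 - 52x^3 + 32x^2 - 6x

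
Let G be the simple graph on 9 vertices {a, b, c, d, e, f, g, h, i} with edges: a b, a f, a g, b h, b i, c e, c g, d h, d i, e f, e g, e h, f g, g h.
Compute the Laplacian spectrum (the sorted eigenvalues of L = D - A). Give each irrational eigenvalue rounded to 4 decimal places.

[0, 0.7381, 1.7489, 2.4046, 3, 3.4837, 4.7377, 5.5064, 6.3806]

Each diagonal entry of L is the vertex degree and each off-diagonal entry is -1 where an edge is present, 0 otherwise; in the order [a, b, c, d, e, f, g, h, i] the diagonal is [3, 3, 2, 2, 4, 3, 5, 4, 2]. The multiplicity of 0 as a Laplacian eigenvalue equals the number of connected components. The largest eigenvalue, 6.3806, is at most the vertex count 9. By the matrix-tree theorem the graph has (1/9) * product of the nonzero eigenvalues = 600 spanning trees.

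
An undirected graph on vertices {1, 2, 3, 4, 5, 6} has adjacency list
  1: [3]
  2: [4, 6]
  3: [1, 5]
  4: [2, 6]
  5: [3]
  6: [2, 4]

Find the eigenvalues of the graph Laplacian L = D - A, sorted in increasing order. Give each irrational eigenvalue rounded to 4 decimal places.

[0, 0, 1, 3, 3, 3]

Each diagonal entry of L is the vertex degree and each off-diagonal entry is -1 where an edge is present, 0 otherwise; in the order [1, 2, 3, 4, 5, 6] the diagonal is [1, 2, 2, 2, 1, 2]. Since every row of L sums to 0, the all-ones vector is in the kernel and 0 is an eigenvalue. The 2 zero eigenvalues correspond to the 2 connected components.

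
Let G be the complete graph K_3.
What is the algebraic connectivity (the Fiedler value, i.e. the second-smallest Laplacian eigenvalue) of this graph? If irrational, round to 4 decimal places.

3

The graph has 3 vertices and degree multiset [2, 2, 2]; D is the diagonal matrix of degrees and L = D - A. The sorted Laplacian eigenvalues are [0, 3, 3]; the algebraic connectivity is the second entry, 3. The largest eigenvalue, 3, is at most the vertex count 3.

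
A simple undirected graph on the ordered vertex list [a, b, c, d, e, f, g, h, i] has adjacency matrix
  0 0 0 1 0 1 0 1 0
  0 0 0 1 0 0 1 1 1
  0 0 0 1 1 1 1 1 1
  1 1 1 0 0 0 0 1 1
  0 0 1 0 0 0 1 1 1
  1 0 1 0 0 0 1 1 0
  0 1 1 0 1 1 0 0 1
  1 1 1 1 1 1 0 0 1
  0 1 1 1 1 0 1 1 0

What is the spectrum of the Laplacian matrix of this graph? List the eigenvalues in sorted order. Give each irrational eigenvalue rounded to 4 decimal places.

[0, 2.4492, 3.4056, 4.1632, 5.1782, 6, 7.0431, 7.4046, 8.3560]

Reading degrees in the order [a, b, c, d, e, f, g, h, i] gives [3, 4, 6, 5, 4, 4, 5, 7, 6]; set D = diag(3, 4, 6, 5, 4, 4, 5, 7, 6) and form L = D - A. Diagonalising L (or applying a numerical eigensolver to the 9x9 matrix) gives the spectrum above. The single zero eigenvalue shows the graph is connected. By the matrix-tree theorem the graph has (1/9) * product of the nonzero eigenvalues = 52240 spanning trees.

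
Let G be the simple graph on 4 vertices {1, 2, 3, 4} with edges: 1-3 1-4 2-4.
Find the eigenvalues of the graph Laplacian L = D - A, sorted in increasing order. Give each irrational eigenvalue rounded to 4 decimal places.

[0, 0.5858, 2, 3.4142]

With the vertex order [1, 2, 3, 4], the degrees are [2, 1, 1, 2], giving D = diag(2, 1, 1, 2) and L = D - A. Diagonalising L (or applying a numerical eigensolver to the 4x4 matrix) gives the spectrum above. The single zero eigenvalue shows the graph is connected. There is one zero in the spectrum, matching the 1 component. By the matrix-tree theorem the graph has (1/4) * product of the nonzero eigenvalues = 1 spanning tree.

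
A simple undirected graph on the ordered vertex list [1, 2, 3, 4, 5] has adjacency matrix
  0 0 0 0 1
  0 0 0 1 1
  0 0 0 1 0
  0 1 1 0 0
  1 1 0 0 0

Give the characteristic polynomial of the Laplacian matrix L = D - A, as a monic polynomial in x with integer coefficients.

x^5 - 8x^4 + 21x^3 - 20x^2 + 5x

Each diagonal entry of L is the vertex degree and each off-diagonal entry is -1 where an edge is present, 0 otherwise; in the order [1, 2, 3, 4, 5] the diagonal is [1, 2, 1, 2, 2]. Computing det(xI - L) by cofactor expansion (or equivalently via sum-over-permutations) gives x^5 - 8x^4 + 21x^3 - 20x^2 + 5x. The coefficient of x^4 equals -trace(L) = -8, matching the sum of degrees.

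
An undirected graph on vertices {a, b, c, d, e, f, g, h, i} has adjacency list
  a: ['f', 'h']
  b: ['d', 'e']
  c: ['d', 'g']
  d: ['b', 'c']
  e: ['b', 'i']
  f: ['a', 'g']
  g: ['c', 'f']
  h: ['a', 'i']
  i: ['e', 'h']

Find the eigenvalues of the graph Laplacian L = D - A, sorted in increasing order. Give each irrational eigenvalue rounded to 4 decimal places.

[0, 0.4679, 0.4679, 1.6527, 1.6527, 3, 3, 3.8794, 3.8794]

With the vertex order [a, b, c, d, e, f, g, h, i], the degrees are [2, 2, 2, 2, 2, 2, 2, 2, 2], giving D = diag(2, 2, 2, 2, 2, 2, 2, 2, 2) and L = D - A. L is symmetric positive semidefinite, so every eigenvalue is real and nonnegative.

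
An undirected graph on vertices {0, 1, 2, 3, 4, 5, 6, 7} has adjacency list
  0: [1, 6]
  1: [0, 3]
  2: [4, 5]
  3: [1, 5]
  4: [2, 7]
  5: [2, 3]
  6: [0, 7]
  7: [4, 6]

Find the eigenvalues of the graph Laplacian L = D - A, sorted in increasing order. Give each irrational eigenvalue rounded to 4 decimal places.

Each diagonal entry of L is the vertex degree and each off-diagonal entry is -1 where an edge is present, 0 otherwise; in the order [0, 1, 2, 3, 4, 5, 6, 7] the diagonal is [2, 2, 2, 2, 2, 2, 2, 2]. The multiplicity of 0 as a Laplacian eigenvalue equals the number of connected components.

[0, 0.5858, 0.5858, 2, 2, 3.4142, 3.4142, 4]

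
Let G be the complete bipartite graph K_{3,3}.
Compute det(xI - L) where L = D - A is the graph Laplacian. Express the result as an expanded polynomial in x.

x^6 - 18x^5 + 126x^4 - 432x^3 + 729x^2 - 486x

The graph has 6 vertices and degree multiset [3, 3, 3, 3, 3, 3]; D is the diagonal matrix of degrees and L = D - A. L has integer entries, so p(x) = det(xI - L) has integer coefficients. Expanding the determinant yields x^6 - 18x^5 + 126x^4 - 432x^3 + 729x^2 - 486x. The constant term is 0 because L is singular (the all-ones vector lies in its kernel).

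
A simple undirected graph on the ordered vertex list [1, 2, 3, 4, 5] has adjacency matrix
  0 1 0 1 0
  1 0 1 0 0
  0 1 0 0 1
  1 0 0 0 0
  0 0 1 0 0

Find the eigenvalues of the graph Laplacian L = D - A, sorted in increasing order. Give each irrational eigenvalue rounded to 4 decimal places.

With the vertex order [1, 2, 3, 4, 5], the degrees are [2, 2, 2, 1, 1], giving D = diag(2, 2, 2, 1, 1) and L = D - A. Since every row of L sums to 0, the all-ones vector is in the kernel and 0 is an eigenvalue. By the matrix-tree theorem the graph has (1/5) * product of the nonzero eigenvalues = 1 spanning tree.

[0, 0.3820, 1.3820, 2.6180, 3.6180]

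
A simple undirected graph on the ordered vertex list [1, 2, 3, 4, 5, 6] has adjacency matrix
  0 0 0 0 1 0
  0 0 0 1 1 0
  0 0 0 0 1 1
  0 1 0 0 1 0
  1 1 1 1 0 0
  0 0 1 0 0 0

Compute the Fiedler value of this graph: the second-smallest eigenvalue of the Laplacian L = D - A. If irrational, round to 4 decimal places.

Each diagonal entry of L is the vertex degree and each off-diagonal entry is -1 where an edge is present, 0 otherwise; in the order [1, 2, 3, 4, 5, 6] the diagonal is [1, 2, 2, 2, 4, 1]. The smallest Laplacian eigenvalue is always 0. The next one, lambda_2 = 0.4859, measures how hard the graph is to disconnect: larger values mean better connectivity. The eigenvalues sum to 12, which equals trace(L) = 2|E|.

0.4859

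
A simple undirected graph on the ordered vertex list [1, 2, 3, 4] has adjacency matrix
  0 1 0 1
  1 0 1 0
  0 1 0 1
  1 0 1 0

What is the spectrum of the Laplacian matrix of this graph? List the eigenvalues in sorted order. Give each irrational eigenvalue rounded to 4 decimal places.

Reading degrees in the order [1, 2, 3, 4] gives [2, 2, 2, 2]; set D = diag(2, 2, 2, 2) and form L = D - A. The multiplicity of 0 as a Laplacian eigenvalue equals the number of connected components. The single zero eigenvalue shows the graph is connected. There is one zero in the spectrum, matching the 1 component.

[0, 2, 2, 4]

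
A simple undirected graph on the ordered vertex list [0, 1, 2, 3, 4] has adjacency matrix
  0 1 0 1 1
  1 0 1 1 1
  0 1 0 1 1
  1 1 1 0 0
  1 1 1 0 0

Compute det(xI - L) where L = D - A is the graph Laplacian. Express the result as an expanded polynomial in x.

Reading degrees in the order [0, 1, 2, 3, 4] gives [3, 4, 3, 3, 3]; set D = diag(3, 4, 3, 3, 3) and form L = D - A. The eigenvalues of L are [0, 3, 3, 5, 5]; the characteristic polynomial is the product of (x - lambda_i), which multiplies out to x^5 - 16x^4 + 94x^3 - 240x^2 + 225x. Since p(0) = det(-L) = 0, x divides p(x). There is one zero in the spectrum, matching the 1 component.

x^5 - 16x^4 + 94x^3 - 240x^2 + 225x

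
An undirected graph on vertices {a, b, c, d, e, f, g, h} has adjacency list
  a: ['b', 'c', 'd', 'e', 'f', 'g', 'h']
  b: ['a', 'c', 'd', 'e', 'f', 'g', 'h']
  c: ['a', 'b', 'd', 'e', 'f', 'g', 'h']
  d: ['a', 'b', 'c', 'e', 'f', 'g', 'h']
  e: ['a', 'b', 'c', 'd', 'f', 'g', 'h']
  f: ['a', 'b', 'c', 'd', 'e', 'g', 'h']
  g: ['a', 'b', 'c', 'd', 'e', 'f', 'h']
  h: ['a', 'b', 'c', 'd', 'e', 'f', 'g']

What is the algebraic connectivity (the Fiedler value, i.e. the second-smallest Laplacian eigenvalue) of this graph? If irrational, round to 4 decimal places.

Reading degrees in the order [a, b, c, d, e, f, g, h] gives [7, 7, 7, 7, 7, 7, 7, 7]; set D = diag(7, 7, 7, 7, 7, 7, 7, 7) and form L = D - A. The smallest Laplacian eigenvalue is always 0. The next one, lambda_2 = 8, measures how hard the graph is to disconnect: larger values mean better connectivity. By the matrix-tree theorem the graph has (1/8) * product of the nonzero eigenvalues = 262144 spanning trees.

8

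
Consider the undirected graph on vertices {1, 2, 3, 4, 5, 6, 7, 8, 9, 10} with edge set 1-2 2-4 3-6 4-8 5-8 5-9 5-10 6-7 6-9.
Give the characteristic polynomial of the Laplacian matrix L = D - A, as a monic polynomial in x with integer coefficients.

Reading degrees in the order [1, 2, 3, 4, 5, 6, 7, 8, 9, 10] gives [1, 2, 1, 2, 3, 3, 1, 2, 2, 1]; set D = diag(1, 2, 1, 2, 3, 3, 1, 2, 2, 1) and form L = D - A. Computing det(xI - L) by cofactor expansion (or equivalently via sum-over-permutations) gives x^10 - 18x^9 + 134x^8 - 536x^7 + 1255x^6 - 1760x^5 + 1452x^4 - 660x^3 + 142x^2 - 10x. The constant term is 0 because L is singular (the all-ones vector lies in its kernel).

x^10 - 18x^9 + 134x^8 - 536x^7 + 1255x^6 - 1760x^5 + 1452x^4 - 660x^3 + 142x^2 - 10x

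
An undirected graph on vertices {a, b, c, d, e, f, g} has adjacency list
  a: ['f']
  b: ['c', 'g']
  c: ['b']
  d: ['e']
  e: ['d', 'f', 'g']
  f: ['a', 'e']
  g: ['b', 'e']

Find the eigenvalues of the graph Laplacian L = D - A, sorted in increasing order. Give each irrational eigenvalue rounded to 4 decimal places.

With the vertex order [a, b, c, d, e, f, g], the degrees are [1, 2, 1, 1, 3, 2, 2], giving D = diag(1, 2, 1, 1, 3, 2, 2) and L = D - A. L is symmetric positive semidefinite, so every eigenvalue is real and nonnegative. The single zero eigenvalue shows the graph is connected. There is one zero in the spectrum, matching the 1 component.

[0, 0.2603, 0.6262, 1.4055, 2.2742, 3.0996, 4.3342]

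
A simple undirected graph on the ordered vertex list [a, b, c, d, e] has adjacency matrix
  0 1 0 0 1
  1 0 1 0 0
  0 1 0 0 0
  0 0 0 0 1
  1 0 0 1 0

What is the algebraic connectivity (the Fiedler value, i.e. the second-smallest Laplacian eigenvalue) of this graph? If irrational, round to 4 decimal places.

0.3820

Each diagonal entry of L is the vertex degree and each off-diagonal entry is -1 where an edge is present, 0 otherwise; in the order [a, b, c, d, e] the diagonal is [2, 2, 1, 1, 2]. The sorted Laplacian eigenvalues are [0, 0.3820, 1.3820, 2.6180, 3.6180]; the algebraic connectivity is the second entry, 0.3820. The eigenvalues sum to 8, which equals trace(L) = 2|E|.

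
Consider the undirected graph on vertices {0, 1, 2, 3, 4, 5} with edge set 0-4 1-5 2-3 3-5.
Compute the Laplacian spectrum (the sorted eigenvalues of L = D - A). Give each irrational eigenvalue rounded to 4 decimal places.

With the vertex order [0, 1, 2, 3, 4, 5], the degrees are [1, 1, 1, 2, 1, 2], giving D = diag(1, 1, 1, 2, 1, 2) and L = D - A. Diagonalising L (or applying a numerical eigensolver to the 6x6 matrix) gives the spectrum above. The 2 zero eigenvalues correspond to the 2 connected components. The largest eigenvalue, 3.4142, is at most the vertex count 6.

[0, 0, 0.5858, 2, 2, 3.4142]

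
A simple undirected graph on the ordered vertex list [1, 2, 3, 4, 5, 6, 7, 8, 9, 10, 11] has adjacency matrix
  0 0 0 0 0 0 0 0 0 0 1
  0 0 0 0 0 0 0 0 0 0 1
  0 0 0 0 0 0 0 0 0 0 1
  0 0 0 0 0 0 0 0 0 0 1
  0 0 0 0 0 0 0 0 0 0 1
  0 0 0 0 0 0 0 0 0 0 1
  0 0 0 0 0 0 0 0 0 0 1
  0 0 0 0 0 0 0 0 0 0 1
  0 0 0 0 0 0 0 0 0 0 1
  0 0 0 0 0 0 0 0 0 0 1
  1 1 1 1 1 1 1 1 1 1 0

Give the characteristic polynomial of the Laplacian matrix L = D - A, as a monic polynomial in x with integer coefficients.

Reading degrees in the order [1, 2, 3, 4, 5, 6, 7, 8, 9, 10, 11] gives [1, 1, 1, 1, 1, 1, 1, 1, 1, 1, 10]; set D = diag(1, 1, 1, 1, 1, 1, 1, 1, 1, 1, 10) and form L = D - A. Computing det(xI - L) by cofactor expansion (or equivalently via sum-over-permutations) gives x^11 - 20x^10 + 135x^9 - 480x^8 + 1050x^7 - 1512x^6 + 1470x^5 - 960x^4 + 405x^3 - 100x^2 + 11x. The coefficient of x^10 equals -trace(L) = -20, matching the sum of degrees. By the matrix-tree theorem the graph has (1/11) * product of the nonzero eigenvalues = 1 spanning tree. The eigenvalues sum to 20, which equals trace(L) = 2|E|.

x^11 - 20x^10 + 135x^9 - 480x^8 + 1050x^7 - 1512x^6 + 1470x^5 - 960x^4 + 405x^3 - 100x^2 + 11x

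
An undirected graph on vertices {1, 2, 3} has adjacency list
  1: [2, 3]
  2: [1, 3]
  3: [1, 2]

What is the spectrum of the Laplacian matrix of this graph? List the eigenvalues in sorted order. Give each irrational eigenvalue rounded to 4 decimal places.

Each diagonal entry of L is the vertex degree and each off-diagonal entry is -1 where an edge is present, 0 otherwise; in the order [1, 2, 3] the diagonal is [2, 2, 2]. L is symmetric positive semidefinite, so every eigenvalue is real and nonnegative. The single zero eigenvalue shows the graph is connected. The largest eigenvalue, 3, is at most the vertex count 3. The eigenvalues sum to 6, which equals trace(L) = 2|E|.

[0, 3, 3]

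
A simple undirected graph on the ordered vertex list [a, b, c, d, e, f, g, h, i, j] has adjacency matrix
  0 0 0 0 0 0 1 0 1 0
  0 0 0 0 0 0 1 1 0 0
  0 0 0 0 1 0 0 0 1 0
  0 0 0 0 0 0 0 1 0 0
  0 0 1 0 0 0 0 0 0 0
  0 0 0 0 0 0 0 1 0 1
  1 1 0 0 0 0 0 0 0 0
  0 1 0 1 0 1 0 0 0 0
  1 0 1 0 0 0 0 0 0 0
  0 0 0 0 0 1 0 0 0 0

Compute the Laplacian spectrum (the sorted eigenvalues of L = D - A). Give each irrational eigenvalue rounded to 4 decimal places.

[0, 0.1100, 0.4616, 0.6697, 1.2415, 2, 2.4010, 3.0579, 3.7120, 4.3463]

Each diagonal entry of L is the vertex degree and each off-diagonal entry is -1 where an edge is present, 0 otherwise; in the order [a, b, c, d, e, f, g, h, i, j] the diagonal is [2, 2, 2, 1, 1, 2, 2, 3, 2, 1]. Diagonalising L (or applying a numerical eigensolver to the 10x10 matrix) gives the spectrum above. The eigenvalues sum to 18, which equals trace(L) = 2|E|. By the matrix-tree theorem the graph has (1/10) * product of the nonzero eigenvalues = 1 spanning tree.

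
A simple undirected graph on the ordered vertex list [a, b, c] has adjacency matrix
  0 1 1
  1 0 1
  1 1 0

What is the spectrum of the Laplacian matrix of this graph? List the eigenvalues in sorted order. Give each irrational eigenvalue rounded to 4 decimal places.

Each diagonal entry of L is the vertex degree and each off-diagonal entry is -1 where an edge is present, 0 otherwise; in the order [a, b, c] the diagonal is [2, 2, 2]. L is symmetric positive semidefinite, so every eigenvalue is real and nonnegative. There is one zero in the spectrum, matching the 1 component.

[0, 3, 3]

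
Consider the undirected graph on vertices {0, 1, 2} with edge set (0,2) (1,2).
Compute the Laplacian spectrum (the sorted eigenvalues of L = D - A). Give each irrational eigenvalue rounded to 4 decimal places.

With the vertex order [0, 1, 2], the degrees are [1, 1, 2], giving D = diag(1, 1, 2) and L = D - A. Diagonalising L (or applying a numerical eigensolver to the 3x3 matrix) gives the spectrum above. The single zero eigenvalue shows the graph is connected. The eigenvalues sum to 4, which equals trace(L) = 2|E|.

[0, 1, 3]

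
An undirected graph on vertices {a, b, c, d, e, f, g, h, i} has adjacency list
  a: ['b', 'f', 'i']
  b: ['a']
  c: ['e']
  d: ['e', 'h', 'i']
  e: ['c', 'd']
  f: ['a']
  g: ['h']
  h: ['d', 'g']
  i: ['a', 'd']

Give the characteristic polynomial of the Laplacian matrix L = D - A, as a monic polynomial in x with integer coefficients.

x^9 - 16x^8 + 103x^7 - 344x^6 + 642x^5 - 672x^4 + 375x^3 - 98x^2 + 9x

Each diagonal entry of L is the vertex degree and each off-diagonal entry is -1 where an edge is present, 0 otherwise; in the order [a, b, c, d, e, f, g, h, i] the diagonal is [3, 1, 1, 3, 2, 1, 1, 2, 2]. L has integer entries, so p(x) = det(xI - L) has integer coefficients. Expanding the determinant yields x^9 - 16x^8 + 103x^7 - 344x^6 + 642x^5 - 672x^4 + 375x^3 - 98x^2 + 9x. Since p(0) = det(-L) = 0, x divides p(x).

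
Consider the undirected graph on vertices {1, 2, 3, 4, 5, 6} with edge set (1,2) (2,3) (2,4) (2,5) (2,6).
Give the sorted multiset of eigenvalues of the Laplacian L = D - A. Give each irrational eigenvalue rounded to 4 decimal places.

With the vertex order [1, 2, 3, 4, 5, 6], the degrees are [1, 5, 1, 1, 1, 1], giving D = diag(1, 5, 1, 1, 1, 1) and L = D - A. Since every row of L sums to 0, the all-ones vector is in the kernel and 0 is an eigenvalue. There is one zero in the spectrum, matching the 1 component.

[0, 1, 1, 1, 1, 6]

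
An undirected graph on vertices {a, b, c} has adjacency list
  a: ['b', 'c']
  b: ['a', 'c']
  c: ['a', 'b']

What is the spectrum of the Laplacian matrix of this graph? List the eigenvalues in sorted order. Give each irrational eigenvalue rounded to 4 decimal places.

[0, 3, 3]

Reading degrees in the order [a, b, c] gives [2, 2, 2]; set D = diag(2, 2, 2) and form L = D - A. The multiplicity of 0 as a Laplacian eigenvalue equals the number of connected components. The single zero eigenvalue shows the graph is connected. The largest eigenvalue, 3, is at most the vertex count 3.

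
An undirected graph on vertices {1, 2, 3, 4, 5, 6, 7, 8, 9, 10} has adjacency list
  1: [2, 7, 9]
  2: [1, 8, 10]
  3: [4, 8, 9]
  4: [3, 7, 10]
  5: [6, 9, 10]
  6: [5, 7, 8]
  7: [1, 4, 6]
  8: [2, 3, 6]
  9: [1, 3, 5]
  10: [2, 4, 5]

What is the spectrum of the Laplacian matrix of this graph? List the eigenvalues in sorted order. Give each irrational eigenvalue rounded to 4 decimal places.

[0, 2, 2, 2, 2, 2, 5, 5, 5, 5]

Each diagonal entry of L is the vertex degree and each off-diagonal entry is -1 where an edge is present, 0 otherwise; in the order [1, 2, 3, 4, 5, 6, 7, 8, 9, 10] the diagonal is [3, 3, 3, 3, 3, 3, 3, 3, 3, 3]. Since every row of L sums to 0, the all-ones vector is in the kernel and 0 is an eigenvalue. The single zero eigenvalue shows the graph is connected. There is one zero in the spectrum, matching the 1 component.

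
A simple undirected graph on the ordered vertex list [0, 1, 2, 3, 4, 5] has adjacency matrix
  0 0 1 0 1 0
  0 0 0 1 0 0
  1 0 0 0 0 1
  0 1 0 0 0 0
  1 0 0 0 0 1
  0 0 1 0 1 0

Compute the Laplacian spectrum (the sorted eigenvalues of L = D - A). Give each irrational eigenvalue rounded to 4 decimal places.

Each diagonal entry of L is the vertex degree and each off-diagonal entry is -1 where an edge is present, 0 otherwise; in the order [0, 1, 2, 3, 4, 5] the diagonal is [2, 1, 2, 1, 2, 2]. Since every row of L sums to 0, the all-ones vector is in the kernel and 0 is an eigenvalue. The 2 zero eigenvalues correspond to the 2 connected components. There are 2 zeros in the spectrum, matching the 2 components.

[0, 0, 2, 2, 2, 4]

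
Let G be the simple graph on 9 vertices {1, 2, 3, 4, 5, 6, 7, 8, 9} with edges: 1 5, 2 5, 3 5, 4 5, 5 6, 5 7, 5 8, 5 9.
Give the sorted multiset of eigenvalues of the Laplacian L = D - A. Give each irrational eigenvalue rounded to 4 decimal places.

[0, 1, 1, 1, 1, 1, 1, 1, 9]

Each diagonal entry of L is the vertex degree and each off-diagonal entry is -1 where an edge is present, 0 otherwise; in the order [1, 2, 3, 4, 5, 6, 7, 8, 9] the diagonal is [1, 1, 1, 1, 8, 1, 1, 1, 1]. L is symmetric positive semidefinite, so every eigenvalue is real and nonnegative. The single zero eigenvalue shows the graph is connected. By the matrix-tree theorem the graph has (1/9) * product of the nonzero eigenvalues = 1 spanning tree. There is one zero in the spectrum, matching the 1 component.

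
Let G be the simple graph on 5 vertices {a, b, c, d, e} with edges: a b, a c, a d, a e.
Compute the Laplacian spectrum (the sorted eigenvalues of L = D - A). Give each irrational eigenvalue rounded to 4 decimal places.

[0, 1, 1, 1, 5]

With the vertex order [a, b, c, d, e], the degrees are [4, 1, 1, 1, 1], giving D = diag(4, 1, 1, 1, 1) and L = D - A. Diagonalising L (or applying a numerical eigensolver to the 5x5 matrix) gives the spectrum above. The eigenvalues sum to 8, which equals trace(L) = 2|E|.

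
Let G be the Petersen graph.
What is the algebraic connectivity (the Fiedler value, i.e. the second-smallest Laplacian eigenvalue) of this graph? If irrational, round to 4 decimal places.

The graph has 10 vertices and degree multiset [3, 3, 3, 3, 3, 3, 3, 3, 3, 3]; D is the diagonal matrix of degrees and L = D - A. The smallest Laplacian eigenvalue is always 0. The next one, lambda_2 = 2, measures how hard the graph is to disconnect: larger values mean better connectivity. The eigenvalues sum to 30, which equals trace(L) = 2|E|.

2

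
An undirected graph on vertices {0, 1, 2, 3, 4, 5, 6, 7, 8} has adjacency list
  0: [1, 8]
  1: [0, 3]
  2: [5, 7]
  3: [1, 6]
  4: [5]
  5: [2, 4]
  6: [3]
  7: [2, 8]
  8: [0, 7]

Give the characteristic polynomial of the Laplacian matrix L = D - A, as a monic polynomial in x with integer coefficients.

With the vertex order [0, 1, 2, 3, 4, 5, 6, 7, 8], the degrees are [2, 2, 2, 2, 1, 2, 1, 2, 2], giving D = diag(2, 2, 2, 2, 1, 2, 1, 2, 2) and L = D - A. Computing det(xI - L) by cofactor expansion (or equivalently via sum-over-permutations) gives x^9 - 16x^8 + 105x^7 - 364x^6 + 715x^5 - 792x^4 + 462x^3 - 120x^2 + 9x. The constant term is 0 because L is singular (the all-ones vector lies in its kernel). The eigenvalues sum to 16, which equals trace(L) = 2|E|.

x^9 - 16x^8 + 105x^7 - 364x^6 + 715x^5 - 792x^4 + 462x^3 - 120x^2 + 9x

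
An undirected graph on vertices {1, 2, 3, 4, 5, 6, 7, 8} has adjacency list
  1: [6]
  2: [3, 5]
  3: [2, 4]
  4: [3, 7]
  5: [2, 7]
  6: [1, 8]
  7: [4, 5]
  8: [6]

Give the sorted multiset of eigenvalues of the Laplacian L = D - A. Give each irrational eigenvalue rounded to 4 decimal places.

[0, 0, 1, 1.3820, 1.3820, 3, 3.6180, 3.6180]

Each diagonal entry of L is the vertex degree and each off-diagonal entry is -1 where an edge is present, 0 otherwise; in the order [1, 2, 3, 4, 5, 6, 7, 8] the diagonal is [1, 2, 2, 2, 2, 2, 2, 1]. L is symmetric positive semidefinite, so every eigenvalue is real and nonnegative. The 2 zero eigenvalues correspond to the 2 connected components. There are 2 zeros in the spectrum, matching the 2 components.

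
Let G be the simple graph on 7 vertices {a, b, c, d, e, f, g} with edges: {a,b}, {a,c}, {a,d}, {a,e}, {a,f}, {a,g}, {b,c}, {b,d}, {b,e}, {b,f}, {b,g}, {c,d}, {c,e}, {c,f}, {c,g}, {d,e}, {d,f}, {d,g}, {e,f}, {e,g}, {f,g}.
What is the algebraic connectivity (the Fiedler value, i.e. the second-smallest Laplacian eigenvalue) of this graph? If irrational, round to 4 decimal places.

Each diagonal entry of L is the vertex degree and each off-diagonal entry is -1 where an edge is present, 0 otherwise; in the order [a, b, c, d, e, f, g] the diagonal is [6, 6, 6, 6, 6, 6, 6]. The smallest Laplacian eigenvalue is always 0. The next one, lambda_2 = 7, measures how hard the graph is to disconnect: larger values mean better connectivity. By the matrix-tree theorem the graph has (1/7) * product of the nonzero eigenvalues = 16807 spanning trees. The largest eigenvalue, 7, is at most the vertex count 7.

7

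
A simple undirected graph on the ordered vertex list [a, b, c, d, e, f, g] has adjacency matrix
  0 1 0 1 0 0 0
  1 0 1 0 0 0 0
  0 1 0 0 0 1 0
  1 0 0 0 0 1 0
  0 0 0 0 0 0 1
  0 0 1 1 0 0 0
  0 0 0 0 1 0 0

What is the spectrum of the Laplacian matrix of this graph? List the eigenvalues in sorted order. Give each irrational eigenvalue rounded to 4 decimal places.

Reading degrees in the order [a, b, c, d, e, f, g] gives [2, 2, 2, 2, 1, 2, 1]; set D = diag(2, 2, 2, 2, 1, 2, 1) and form L = D - A. The multiplicity of 0 as a Laplacian eigenvalue equals the number of connected components. The 2 zero eigenvalues correspond to the 2 connected components. The largest eigenvalue, 3.6180, is at most the vertex count 7.

[0, 0, 1.3820, 1.3820, 2, 3.6180, 3.6180]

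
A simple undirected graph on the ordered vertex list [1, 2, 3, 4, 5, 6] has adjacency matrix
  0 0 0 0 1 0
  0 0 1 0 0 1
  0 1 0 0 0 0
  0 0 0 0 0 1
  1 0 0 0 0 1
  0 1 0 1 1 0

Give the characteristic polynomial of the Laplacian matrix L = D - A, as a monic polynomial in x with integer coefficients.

x^6 - 10x^5 + 35x^4 - 52x^3 + 31x^2 - 6x

Reading degrees in the order [1, 2, 3, 4, 5, 6] gives [1, 2, 1, 1, 2, 3]; set D = diag(1, 2, 1, 1, 2, 3) and form L = D - A. Computing det(xI - L) by cofactor expansion (or equivalently via sum-over-permutations) gives x^6 - 10x^5 + 35x^4 - 52x^3 + 31x^2 - 6x. The coefficient of x^5 equals -trace(L) = -10, matching the sum of degrees. The largest eigenvalue, 4.3028, is at most the vertex count 6. By the matrix-tree theorem the graph has (1/6) * product of the nonzero eigenvalues = 1 spanning tree.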